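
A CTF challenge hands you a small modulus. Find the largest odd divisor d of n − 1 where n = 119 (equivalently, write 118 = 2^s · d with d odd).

59

Halving: 118 → 59; 59 is odd.
So 118 = 2^1 · 59.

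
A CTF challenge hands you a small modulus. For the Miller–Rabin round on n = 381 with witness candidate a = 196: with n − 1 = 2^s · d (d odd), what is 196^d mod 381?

n − 1 = 380 = 2^2 · 95, so s = 2 and d = 95.
Repeated squaring mod 381: 196^1 ≡ 196, 196^2 ≡ 316, 196^4 ≡ 34, 196^8 ≡ 13, 196^16 ≡ 169, 196^32 ≡ 367, 196^64 ≡ 196.
95 = 64 + 16 + 8 + 4 + 2 + 1, so 196^95 ≡ 196·169·13·34·316·196 ≡ 367 (mod 381).

367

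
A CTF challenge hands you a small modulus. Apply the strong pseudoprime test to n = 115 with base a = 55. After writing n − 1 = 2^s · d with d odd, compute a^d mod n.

35

n − 1 = 114 = 2^1 · 57, so s = 1 and d = 57.
55^57 mod 115 = 35.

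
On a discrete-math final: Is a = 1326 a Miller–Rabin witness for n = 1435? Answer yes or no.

n − 1 = 1434 = 2^1 · 717, so s = 1 and d = 717.
x_0 = 1326^717 mod 1435 = 601.
x_0 ∉ {1, 1434} and s = 1, so 1326 is a Miller–Rabin witness and 1435 is composite.

yes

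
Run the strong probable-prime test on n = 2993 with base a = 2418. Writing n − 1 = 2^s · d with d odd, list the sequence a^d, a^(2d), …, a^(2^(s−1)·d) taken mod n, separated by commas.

2418, 1395, 575, 1395

n − 1 = 2992 = 2^4 · 187, so s = 4 and d = 187.
x_0 = 2418^187 mod 2993 = 2418.
x_1 = 2418^2 mod 2993 = 1395.
x_2 = 1395^2 mod 2993 = 575.
x_3 = 575^2 mod 2993 = 1395.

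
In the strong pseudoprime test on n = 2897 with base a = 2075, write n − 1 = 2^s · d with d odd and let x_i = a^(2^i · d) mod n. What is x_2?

2896

n − 1 = 2896 = 2^4 · 181, so s = 4 and d = 181.
x_0 = 2075^181 mod 2897 = 680.
x_1 = 680^2 mod 2897 = 1777.
x_2 = 1777^2 mod 2897 = 2896.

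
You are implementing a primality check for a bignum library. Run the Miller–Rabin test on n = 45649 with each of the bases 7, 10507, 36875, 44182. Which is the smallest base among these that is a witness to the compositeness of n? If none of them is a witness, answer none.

7

n − 1 = 45648 = 2^4 · 2853, so s = 4 and d = 2853.
Base 7: x_0 = 7^2853 mod 45649 = 20207. x_0 is neither 1 nor 45648, so continue squaring. x_1 = 20207^2 mod 45649 = 38193. x_2 = 38193^2 mod 45649 = 37103. x_3 = 37103^2 mod 45649 = 41365. Reached i = s−1 = 3 without hitting −1: 7 is a Miller–Rabin witness and 45649 is composite.
Base 10507: x_0 = 10507^2853 mod 45649 = 26748. x_0 is neither 1 nor 45648, so continue squaring. x_1 = 26748^2 mod 45649 = 44376. x_2 = 44376^2 mod 45649 = 22814. x_3 = 22814^2 mod 45649 = 34347. Reached i = s−1 = 3 without hitting −1: 10507 is a Miller–Rabin witness and 45649 is composite.
Base 36875: x_0 = 36875^2853 mod 45649 = 27895. x_0 is neither 1 nor 45648, so continue squaring. x_1 = 27895^2 mod 45649 = 43820. x_2 = 43820^2 mod 45649 = 12864. x_3 = 12864^2 mod 45649 = 4871. Reached i = s−1 = 3 without hitting −1: 36875 is a Miller–Rabin witness and 45649 is composite.
Base 44182: x_0 = 44182^2853 mod 45649 = 34644. x_0 is neither 1 nor 45648, so continue squaring. x_1 = 34644^2 mod 45649 = 3228. x_2 = 3228^2 mod 45649 = 12012. x_3 = 12012^2 mod 45649 = 37304. Reached i = s−1 = 3 without hitting −1: 44182 is a Miller–Rabin witness and 45649 is composite.
The smallest witness among the given bases is 7.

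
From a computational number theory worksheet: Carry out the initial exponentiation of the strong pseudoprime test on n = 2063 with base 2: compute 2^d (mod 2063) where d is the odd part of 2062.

1

n − 1 = 2062 = 2^1 · 1031, so s = 1 and d = 1031.
2^1031 mod 2063 = 1.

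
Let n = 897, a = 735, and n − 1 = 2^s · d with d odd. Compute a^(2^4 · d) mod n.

438

n − 1 = 896 = 2^7 · 7, so s = 7 and d = 7.
Repeated squaring mod 897: 735^1 ≡ 735, 735^2 ≡ 231, 735^4 ≡ 438.
7 = 4 + 2 + 1, so 735^7 ≡ 438·231·735 ≡ 45 (mod 897).
x_0 = 45.
x_1 = 45^2 mod 897 = 231.
x_2 = 231^2 mod 897 = 438.
x_3 = 438^2 mod 897 = 783.
x_4 = 783^2 mod 897 = 438.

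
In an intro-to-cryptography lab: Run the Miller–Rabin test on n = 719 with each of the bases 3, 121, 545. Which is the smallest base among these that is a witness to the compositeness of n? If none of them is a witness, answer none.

none

n − 1 = 718 = 2^1 · 359, so s = 1 and d = 359.
Base 3: x_0 = 3^359 mod 719 = 1. x_0 = 1, so 3 is not a witness.
Base 121: x_0 = 121^359 mod 719 = 1. x_0 = 1, so 121 is not a witness.
Base 545: x_0 = 545^359 mod 719 = 718. x_0 = 718 ≡ −1, so 545 is not a witness.
No listed base is a witness for 719.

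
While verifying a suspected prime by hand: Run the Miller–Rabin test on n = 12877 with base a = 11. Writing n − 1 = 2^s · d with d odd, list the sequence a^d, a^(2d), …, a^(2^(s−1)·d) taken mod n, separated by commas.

1565, 2595

n − 1 = 12876 = 2^2 · 3219, so s = 2 and d = 3219.
x_0 = 11^3219 mod 12877 = 1565.
x_1 = 1565^2 mod 12877 = 2595.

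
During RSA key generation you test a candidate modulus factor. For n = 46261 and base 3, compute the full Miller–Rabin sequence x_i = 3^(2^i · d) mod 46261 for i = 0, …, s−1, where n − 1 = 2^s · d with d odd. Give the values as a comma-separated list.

n − 1 = 46260 = 2^2 · 11565, so s = 2 and d = 11565.
x_0 = 3^11565 mod 46261 = 46260.
x_1 = 46260^2 mod 46261 = 1.

46260, 1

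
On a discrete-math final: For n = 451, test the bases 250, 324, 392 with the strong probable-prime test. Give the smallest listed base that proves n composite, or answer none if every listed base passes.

n − 1 = 450 = 2^1 · 225, so s = 1 and d = 225.
Base 250: x_0 = 250^225 mod 451 = 450. x_0 = 450 ≡ −1, so 250 is not a witness.
Base 324: x_0 = 324^225 mod 451 = 1. x_0 = 1, so 324 is not a witness.
Base 392: x_0 = 392^225 mod 451 = 450. x_0 = 450 ≡ −1, so 392 is not a witness.
No listed base is a witness for 451.

none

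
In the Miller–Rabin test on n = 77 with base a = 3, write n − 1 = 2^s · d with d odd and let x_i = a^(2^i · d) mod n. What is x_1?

16

n − 1 = 76 = 2^2 · 19, so s = 2 and d = 19.
By repeated squaring, 3^19 ≡ 59 (mod 77).
x_0 = 59.
x_1 = 59^2 mod 77 = 16.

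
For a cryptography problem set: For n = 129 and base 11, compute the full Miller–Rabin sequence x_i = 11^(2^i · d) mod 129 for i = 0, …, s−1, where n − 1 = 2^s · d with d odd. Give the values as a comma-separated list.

11, 121, 64, 97, 121, 64, 97

n − 1 = 128 = 2^7 · 1, so s = 7 and d = 1.
x_0 = 11^1 mod 129 = 11.
x_1 = 11^2 mod 129 = 121.
x_2 = 121^2 mod 129 = 64.
x_3 = 64^2 mod 129 = 97.
x_4 = 97^2 mod 129 = 121.
x_5 = 121^2 mod 129 = 64.
x_6 = 64^2 mod 129 = 97.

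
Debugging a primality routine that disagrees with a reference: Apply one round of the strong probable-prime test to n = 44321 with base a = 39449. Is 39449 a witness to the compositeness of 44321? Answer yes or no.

yes

n − 1 = 44320 = 2^5 · 1385, so s = 5 and d = 1385.
x_0 = 39449^1385 mod 44321 = 8654.
x_0 is neither 1 nor 44320, so continue squaring.
x_1 = 8654^2 mod 44321 = 33547.
x_2 = 33547^2 mod 44321 = 2377.
x_3 = 2377^2 mod 44321 = 21362.
x_4 = 21362^2 mod 44321 = 6028.
Reached i = s−1 = 4 without hitting −1: 39449 is a Miller–Rabin witness and 44321 is composite.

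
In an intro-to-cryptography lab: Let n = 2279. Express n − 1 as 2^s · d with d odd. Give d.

Halving: 2278 → 1139; 1139 is odd.
So 2278 = 2^1 · 1139.

1139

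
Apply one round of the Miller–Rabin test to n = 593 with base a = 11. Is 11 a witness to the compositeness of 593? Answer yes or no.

no

n − 1 = 592 = 2^4 · 37, so s = 4 and d = 37.
x_0 = 11^37 mod 593 = 384.
x_0 is neither 1 nor 592, so continue squaring.
x_1 = 384^2 mod 593 = 392.
x_2 = 392^2 mod 593 = 77.
x_3 = 77^2 mod 593 = 592.
x_3 ≡ −1, so 11 is not a witness.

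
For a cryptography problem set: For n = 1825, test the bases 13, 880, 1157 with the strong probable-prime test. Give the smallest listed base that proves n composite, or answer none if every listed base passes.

13

n − 1 = 1824 = 2^5 · 57, so s = 5 and d = 57.
Base 13: x_0 = 13^57 mod 1825 = 408. x_0 is neither 1 nor 1824, so continue squaring. x_1 = 408^2 mod 1825 = 389. x_2 = 389^2 mod 1825 = 1671. x_3 = 1671^2 mod 1825 = 1816. x_4 = 1816^2 mod 1825 = 81. Reached i = s−1 = 4 without hitting −1: 13 is a Miller–Rabin witness and 1825 is composite.
Base 880: x_0 = 880^57 mod 1825 = 575. x_0 is neither 1 nor 1824, so continue squaring. x_1 = 575^2 mod 1825 = 300. x_2 = 300^2 mod 1825 = 575. x_3 = 575^2 mod 1825 = 300. x_4 = 300^2 mod 1825 = 575. Reached i = s−1 = 4 without hitting −1: 880 is a Miller–Rabin witness and 1825 is composite.
Base 1157: x_0 = 1157^57 mod 1825 = 782. x_0 is neither 1 nor 1824, so continue squaring. x_1 = 782^2 mod 1825 = 149. x_2 = 149^2 mod 1825 = 301. x_3 = 301^2 mod 1825 = 1176. x_4 = 1176^2 mod 1825 = 1451. Reached i = s−1 = 4 without hitting −1: 1157 is a Miller–Rabin witness and 1825 is composite.
The smallest witness among the given bases is 13.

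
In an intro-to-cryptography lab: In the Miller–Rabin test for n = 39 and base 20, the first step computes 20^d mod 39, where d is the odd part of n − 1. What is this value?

32

n − 1 = 38 = 2^1 · 19, so s = 1 and d = 19.
Repeated squaring mod 39: 20^1 ≡ 20, 20^2 ≡ 10, 20^4 ≡ 22, 20^8 ≡ 16, 20^16 ≡ 22.
19 = 16 + 2 + 1, so 20^19 ≡ 22·10·20 ≡ 32 (mod 39).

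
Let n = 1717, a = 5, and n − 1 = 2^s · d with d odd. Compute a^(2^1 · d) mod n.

1573

n − 1 = 1716 = 2^2 · 429, so s = 2 and d = 429.
x_0 = 5^429 mod 1717 = 1635.
x_1 = 1635^2 mod 1717 = 1573.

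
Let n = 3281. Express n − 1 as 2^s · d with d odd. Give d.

205

Halving: 3280 → 1640 → 820 → 410 → 205; 205 is odd.
So 3280 = 2^4 · 205.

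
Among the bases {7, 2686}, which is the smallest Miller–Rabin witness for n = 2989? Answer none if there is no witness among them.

7

n − 1 = 2988 = 2^2 · 747, so s = 2 and d = 747.
Base 7: x_0 = 7^747 mod 2989 = 1960. x_0 is neither 1 nor 2988, so continue squaring. x_1 = 1960^2 mod 2989 = 735. Reached i = s−1 = 1 without hitting −1: 7 is a Miller–Rabin witness and 2989 is composite.
Base 2686: x_0 = 2686^747 mod 2989 = 2722. x_0 is neither 1 nor 2988, so continue squaring. x_1 = 2722^2 mod 2989 = 2542. Reached i = s−1 = 1 without hitting −1: 2686 is a Miller–Rabin witness and 2989 is composite.
The smallest witness among the given bases is 7.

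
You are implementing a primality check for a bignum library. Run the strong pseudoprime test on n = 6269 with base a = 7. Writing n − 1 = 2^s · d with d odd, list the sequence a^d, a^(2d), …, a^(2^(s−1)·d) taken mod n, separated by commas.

n − 1 = 6268 = 2^2 · 1567, so s = 2 and d = 1567.
x_0 = 7^1567 mod 6269 = 6268.
x_1 = 6268^2 mod 6269 = 1.

6268, 1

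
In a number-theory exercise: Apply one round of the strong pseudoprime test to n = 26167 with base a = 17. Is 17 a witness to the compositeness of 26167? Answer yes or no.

n − 1 = 26166 = 2^1 · 13083, so s = 1 and d = 13083.
x_0 = 17^13083 mod 26167 = 13382.
x_0 ∉ {1, 26166} and s = 1, so 17 is a Miller–Rabin witness and 26167 is composite.

yes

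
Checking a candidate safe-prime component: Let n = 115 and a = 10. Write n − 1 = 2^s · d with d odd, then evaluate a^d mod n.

n − 1 = 114 = 2^1 · 57, so s = 1 and d = 57.
By repeated squaring, 10^57 ≡ 15 (mod 115).

15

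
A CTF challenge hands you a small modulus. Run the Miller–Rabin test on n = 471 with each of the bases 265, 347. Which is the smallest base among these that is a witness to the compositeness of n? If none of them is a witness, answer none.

265

n − 1 = 470 = 2^1 · 235, so s = 1 and d = 235.
Base 265: x_0 = 265^235 mod 471 = 265. x_0 ∉ {1, 470} and s = 1, so 265 is a Miller–Rabin witness and 471 is composite.
Base 347: x_0 = 347^235 mod 471 = 347. x_0 ∉ {1, 470} and s = 1, so 347 is a Miller–Rabin witness and 471 is composite.
The smallest witness among the given bases is 265.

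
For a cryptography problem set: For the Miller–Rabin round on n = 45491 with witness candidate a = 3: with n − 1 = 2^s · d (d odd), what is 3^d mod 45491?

n − 1 = 45490 = 2^1 · 22745, so s = 1 and d = 22745.
3^22745 mod 45491 = 1.

1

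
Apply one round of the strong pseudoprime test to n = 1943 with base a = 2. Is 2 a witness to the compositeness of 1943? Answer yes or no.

n − 1 = 1942 = 2^1 · 971, so s = 1 and d = 971.
x_0 = 2^971 mod 1943 = 1505.
x_0 ∉ {1, 1942} and s = 1, so 2 is a Miller–Rabin witness and 1943 is composite.

yes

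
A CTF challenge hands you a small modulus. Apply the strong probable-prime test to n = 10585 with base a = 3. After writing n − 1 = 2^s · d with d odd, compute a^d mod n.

n − 1 = 10584 = 2^3 · 1323, so s = 3 and d = 1323.
Repeated squaring mod 10585: 3^1 ≡ 3, 3^2 ≡ 9, 3^4 ≡ 81, 3^8 ≡ 6561, 3^16 ≡ 8111, 3^32 ≡ 2546, 3^64 ≡ 4096, 3^128 ≡ 10576, 3^256 ≡ 81, 3^512 ≡ 6561, 3^1024 ≡ 8111.
1323 = 1024 + 256 + 32 + 8 + 2 + 1, so 3^1323 ≡ 8111·81·2546·6561·9·3 ≡ 8422 (mod 10585).

8422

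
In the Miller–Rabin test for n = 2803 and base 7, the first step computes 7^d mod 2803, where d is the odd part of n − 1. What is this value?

1

n − 1 = 2802 = 2^1 · 1401, so s = 1 and d = 1401.
7^1401 mod 2803 = 1.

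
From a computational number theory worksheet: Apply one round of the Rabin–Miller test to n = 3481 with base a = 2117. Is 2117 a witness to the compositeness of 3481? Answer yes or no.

no

n − 1 = 3480 = 2^3 · 435, so s = 3 and d = 435.
x_0 = 2117^435 mod 3481 = 3480.
x_0 = 3480 ≡ −1, so 2117 is not a witness.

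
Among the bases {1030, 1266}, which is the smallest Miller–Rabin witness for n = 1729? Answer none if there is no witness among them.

1266

n − 1 = 1728 = 2^6 · 27, so s = 6 and d = 27.
Base 1030: x_0 = 1030^27 mod 1729 = 1. x_0 = 1, so 1030 is not a witness.
Base 1266: x_0 = 1266^27 mod 1729 = 398. x_0 is neither 1 nor 1728, so continue squaring. x_1 = 398^2 mod 1729 = 1065. x_2 = 1065^2 mod 1729 = 1. x_2 = 1 but x_1 ≠ ±1, a nontrivial square root of 1 — 1266 is a witness and 1729 is composite.
The smallest witness among the given bases is 1266.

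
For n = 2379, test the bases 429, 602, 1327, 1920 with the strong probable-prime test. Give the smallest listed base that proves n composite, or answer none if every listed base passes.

n − 1 = 2378 = 2^1 · 1189, so s = 1 and d = 1189.
Base 429: x_0 = 429^1189 mod 2379 = 312. x_0 ∉ {1, 2378} and s = 1, so 429 is a Miller–Rabin witness and 2379 is composite.
Base 602: x_0 = 602^1189 mod 2379 = 1304. x_0 ∉ {1, 2378} and s = 1, so 602 is a Miller–Rabin witness and 2379 is composite.
Base 1327: x_0 = 1327^1189 mod 2379 = 859. x_0 ∉ {1, 2378} and s = 1, so 1327 is a Miller–Rabin witness and 2379 is composite.
Base 1920: x_0 = 1920^1189 mod 2379 = 1920. x_0 ∉ {1, 2378} and s = 1, so 1920 is a Miller–Rabin witness and 2379 is composite.
The smallest witness among the given bases is 429.

429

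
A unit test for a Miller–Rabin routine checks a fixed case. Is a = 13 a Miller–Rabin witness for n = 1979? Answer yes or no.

no

n − 1 = 1978 = 2^1 · 989, so s = 1 and d = 989.
x_0 = 13^989 mod 1979 = 1.
x_0 = 1, so 13 is not a witness.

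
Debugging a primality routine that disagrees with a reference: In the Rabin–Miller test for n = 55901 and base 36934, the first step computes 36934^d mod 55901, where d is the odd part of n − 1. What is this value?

n − 1 = 55900 = 2^2 · 13975, so s = 2 and d = 13975.
Repeated squaring mod 55901: 36934^1 ≡ 36934, 36934^2 ≡ 24154, 36934^4 ≡ 32880, 36934^8 ≡ 24961, 36934^16 ≡ 34876, 36934^32 ≡ 41418, 36934^64 ≡ 16737, 36934^128 ≡ 7258, 36934^256 ≡ 19822, 36934^512 ≡ 39456, 36934^1024 ≡ 44888, 36934^2048 ≡ 36900, 36934^4096 ≡ 29343, 36934^8192 ≡ 24447.
13975 = 8192 + 4096 + 1024 + 512 + 128 + 16 + 4 + 2 + 1, so 36934^13975 ≡ 24447·29343·44888·39456·7258·34876·32880·24154·36934 ≡ 55900 (mod 55901).

55900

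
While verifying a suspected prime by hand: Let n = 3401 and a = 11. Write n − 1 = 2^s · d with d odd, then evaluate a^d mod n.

n − 1 = 3400 = 2^3 · 425, so s = 3 and d = 425.
Repeated squaring mod 3401: 11^1 ≡ 11, 11^2 ≡ 121, 11^4 ≡ 1037, 11^8 ≡ 653, 11^16 ≡ 1284, 11^32 ≡ 2572, 11^64 ≡ 239, 11^128 ≡ 2705, 11^256 ≡ 1474.
425 = 256 + 128 + 32 + 8 + 1, so 11^425 ≡ 1474·2705·2572·653·11 ≡ 1356 (mod 3401).

1356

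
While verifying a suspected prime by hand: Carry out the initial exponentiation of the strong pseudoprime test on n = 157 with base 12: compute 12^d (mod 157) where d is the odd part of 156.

n − 1 = 156 = 2^2 · 39, so s = 2 and d = 39.
Repeated squaring mod 157: 12^1 ≡ 12, 12^2 ≡ 144, 12^4 ≡ 12, 12^8 ≡ 144, 12^16 ≡ 12, 12^32 ≡ 144.
39 = 32 + 4 + 2 + 1, so 12^39 ≡ 144·12·144·12 ≡ 1 (mod 157).

1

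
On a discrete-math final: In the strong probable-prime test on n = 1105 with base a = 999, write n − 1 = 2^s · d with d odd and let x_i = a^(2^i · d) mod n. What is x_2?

n − 1 = 1104 = 2^4 · 69, so s = 4 and d = 69.
Repeated squaring mod 1105: 999^1 ≡ 999, 999^2 ≡ 186, 999^4 ≡ 341, 999^8 ≡ 256, 999^16 ≡ 341, 999^32 ≡ 256, 999^64 ≡ 341.
69 = 64 + 4 + 1, so 999^69 ≡ 341·341·999 ≡ 489 (mod 1105).
x_0 = 489.
x_1 = 489^2 mod 1105 = 441.
x_2 = 441^2 mod 1105 = 1.

1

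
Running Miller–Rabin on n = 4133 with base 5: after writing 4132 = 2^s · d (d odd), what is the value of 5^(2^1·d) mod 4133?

4132

n − 1 = 4132 = 2^2 · 1033, so s = 2 and d = 1033.
x_0 = 5^1033 mod 4133 = 733.
x_1 = 733^2 mod 4133 = 4132.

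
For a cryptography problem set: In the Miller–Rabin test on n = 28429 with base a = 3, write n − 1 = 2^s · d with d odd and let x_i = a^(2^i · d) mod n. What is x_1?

n − 1 = 28428 = 2^2 · 7107, so s = 2 and d = 7107.
Repeated squaring mod 28429: 3^1 ≡ 3, 3^2 ≡ 9, 3^4 ≡ 81, 3^8 ≡ 6561, 3^16 ≡ 5215, 3^32 ≡ 18101, 3^64 ≡ 1976, 3^128 ≡ 9803, 3^256 ≡ 8789, 3^512 ≡ 4928, 3^1024 ≡ 6818, 3^2048 ≡ 3709, 3^4096 ≡ 25474.
7107 = 4096 + 2048 + 512 + 256 + 128 + 64 + 2 + 1, so 3^7107 ≡ 25474·3709·4928·8789·9803·1976·9·3 ≡ 28428 (mod 28429).
x_0 = 28428.
x_1 = 28428^2 mod 28429 = 1.

1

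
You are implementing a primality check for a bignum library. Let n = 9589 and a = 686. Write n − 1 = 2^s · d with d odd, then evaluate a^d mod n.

6915

n − 1 = 9588 = 2^2 · 2397, so s = 2 and d = 2397.
686^2397 mod 9589 = 6915.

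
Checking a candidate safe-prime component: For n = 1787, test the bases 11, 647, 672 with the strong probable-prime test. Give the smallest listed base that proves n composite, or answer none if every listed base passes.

none

n − 1 = 1786 = 2^1 · 893, so s = 1 and d = 893.
Base 11: x_0 = 11^893 mod 1787 = 1786. x_0 = 1786 ≡ −1, so 11 is not a witness.
Base 647: x_0 = 647^893 mod 1787 = 1786. x_0 = 1786 ≡ −1, so 647 is not a witness.
Base 672: x_0 = 672^893 mod 1787 = 1. x_0 = 1, so 672 is not a witness.
No listed base is a witness for 1787.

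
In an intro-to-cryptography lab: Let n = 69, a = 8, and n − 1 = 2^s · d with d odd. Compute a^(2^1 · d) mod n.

31

n − 1 = 68 = 2^2 · 17, so s = 2 and d = 17.
Repeated squaring mod 69: 8^1 ≡ 8, 8^2 ≡ 64, 8^4 ≡ 25, 8^8 ≡ 4, 8^16 ≡ 16.
17 = 16 + 1, so 8^17 ≡ 16·8 ≡ 59 (mod 69).
x_0 = 59.
x_1 = 59^2 mod 69 = 31.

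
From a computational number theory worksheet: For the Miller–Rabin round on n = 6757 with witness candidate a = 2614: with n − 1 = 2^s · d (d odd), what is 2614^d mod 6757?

n − 1 = 6756 = 2^2 · 1689, so s = 2 and d = 1689.
Repeated squaring mod 6757: 2614^1 ≡ 2614, 2614^2 ≡ 1669, 2614^4 ≡ 1677, 2614^8 ≡ 1417, 2614^16 ≡ 1060, 2614^32 ≡ 1938, 2614^64 ≡ 5709, 2614^128 ≡ 3670, 2614^256 ≡ 2199, 2614^512 ≡ 4346, 2614^1024 ≡ 1901.
1689 = 1024 + 512 + 128 + 16 + 8 + 1, so 2614^1689 ≡ 1901·4346·3670·1060·1417·2614 ≡ 3870 (mod 6757).

3870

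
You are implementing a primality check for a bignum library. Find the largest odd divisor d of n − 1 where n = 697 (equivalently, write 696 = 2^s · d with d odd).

Halving: 696 → 348 → 174 → 87; 87 is odd.
So 696 = 2^3 · 87.

87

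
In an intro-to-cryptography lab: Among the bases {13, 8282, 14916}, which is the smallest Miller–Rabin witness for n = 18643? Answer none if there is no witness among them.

13

n − 1 = 18642 = 2^1 · 9321, so s = 1 and d = 9321.
Base 13: x_0 = 13^9321 mod 18643 = 6055. x_0 ∉ {1, 18642} and s = 1, so 13 is a Miller–Rabin witness and 18643 is composite.
Base 8282: x_0 = 8282^9321 mod 18643 = 7819. x_0 ∉ {1, 18642} and s = 1, so 8282 is a Miller–Rabin witness and 18643 is composite.
Base 14916: x_0 = 14916^9321 mod 18643 = 4056. x_0 ∉ {1, 18642} and s = 1, so 14916 is a Miller–Rabin witness and 18643 is composite.
The smallest witness among the given bases is 13.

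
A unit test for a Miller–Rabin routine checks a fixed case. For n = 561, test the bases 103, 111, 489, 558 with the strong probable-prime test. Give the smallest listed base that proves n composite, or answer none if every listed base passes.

n − 1 = 560 = 2^4 · 35, so s = 4 and d = 35.
Base 103: x_0 = 103^35 mod 561 = 1. x_0 = 1, so 103 is not a witness.
Base 111: x_0 = 111^35 mod 561 = 474. x_0 is neither 1 nor 560, so continue squaring. x_1 = 474^2 mod 561 = 276. x_2 = 276^2 mod 561 = 441. x_3 = 441^2 mod 561 = 375. Reached i = s−1 = 3 without hitting −1: 111 is a Miller–Rabin witness and 561 is composite.
Base 489: x_0 = 489^35 mod 561 = 276. x_0 is neither 1 nor 560, so continue squaring. x_1 = 276^2 mod 561 = 441. x_2 = 441^2 mod 561 = 375. x_3 = 375^2 mod 561 = 375. Reached i = s−1 = 3 without hitting −1: 489 is a Miller–Rabin witness and 561 is composite.
Base 558: x_0 = 558^35 mod 561 = 483. x_0 is neither 1 nor 560, so continue squaring. x_1 = 483^2 mod 561 = 474. x_2 = 474^2 mod 561 = 276. x_3 = 276^2 mod 561 = 441. Reached i = s−1 = 3 without hitting −1: 558 is a Miller–Rabin witness and 561 is composite.
The smallest witness among the given bases is 111.

111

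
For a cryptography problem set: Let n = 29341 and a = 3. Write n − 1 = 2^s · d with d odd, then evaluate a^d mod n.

n − 1 = 29340 = 2^2 · 7335, so s = 2 and d = 7335.
3^7335 mod 29341 = 22569.

22569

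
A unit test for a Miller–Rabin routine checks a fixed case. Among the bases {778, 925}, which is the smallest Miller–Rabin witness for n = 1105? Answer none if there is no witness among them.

n − 1 = 1104 = 2^4 · 69, so s = 4 and d = 69.
Base 778: x_0 = 778^69 mod 1105 = 268. x_0 is neither 1 nor 1104, so continue squaring. x_1 = 268^2 mod 1105 = 1104. x_1 ≡ −1, so 778 is not a witness.
Base 925: x_0 = 925^69 mod 1105 = 980. x_0 is neither 1 nor 1104, so continue squaring. x_1 = 980^2 mod 1105 = 155. x_2 = 155^2 mod 1105 = 820. x_3 = 820^2 mod 1105 = 560. Reached i = s−1 = 3 without hitting −1: 925 is a Miller–Rabin witness and 1105 is composite.
The smallest witness among the given bases is 925.

925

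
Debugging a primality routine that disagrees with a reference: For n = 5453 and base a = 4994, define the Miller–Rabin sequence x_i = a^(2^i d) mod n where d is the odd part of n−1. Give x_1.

n − 1 = 5452 = 2^2 · 1363, so s = 2 and d = 1363.
x_0 = 4994^1363 mod 5453 = 1620.
x_1 = 1620^2 mod 5453 = 1507.

1507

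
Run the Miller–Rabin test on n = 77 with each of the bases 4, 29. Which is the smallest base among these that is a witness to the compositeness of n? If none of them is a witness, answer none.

n − 1 = 76 = 2^2 · 19, so s = 2 and d = 19.
Base 4: x_0 = 4^19 mod 77 = 25. x_0 is neither 1 nor 76, so continue squaring. x_1 = 25^2 mod 77 = 9. Reached i = s−1 = 1 without hitting −1: 4 is a Miller–Rabin witness and 77 is composite.
Base 29: x_0 = 29^19 mod 77 = 8. x_0 is neither 1 nor 76, so continue squaring. x_1 = 8^2 mod 77 = 64. Reached i = s−1 = 1 without hitting −1: 29 is a Miller–Rabin witness and 77 is composite.
The smallest witness among the given bases is 4.

4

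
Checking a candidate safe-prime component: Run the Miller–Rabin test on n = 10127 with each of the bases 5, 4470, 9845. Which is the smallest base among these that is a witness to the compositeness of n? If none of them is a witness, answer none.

5

n − 1 = 10126 = 2^1 · 5063, so s = 1 and d = 5063.
Base 5: x_0 = 5^5063 mod 10127 = 9186. x_0 ∉ {1, 10126} and s = 1, so 5 is a Miller–Rabin witness and 10127 is composite.
Base 4470: x_0 = 4470^5063 mod 10127 = 370. x_0 ∉ {1, 10126} and s = 1, so 4470 is a Miller–Rabin witness and 10127 is composite.
Base 9845: x_0 = 9845^5063 mod 10127 = 699. x_0 ∉ {1, 10126} and s = 1, so 9845 is a Miller–Rabin witness and 10127 is composite.
The smallest witness among the given bases is 5.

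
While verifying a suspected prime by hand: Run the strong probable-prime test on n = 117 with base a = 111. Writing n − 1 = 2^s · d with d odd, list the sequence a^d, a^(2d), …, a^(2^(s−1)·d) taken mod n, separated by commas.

63, 108

n − 1 = 116 = 2^2 · 29, so s = 2 and d = 29.
x_0 = 111^29 mod 117 = 63.
x_1 = 63^2 mod 117 = 108.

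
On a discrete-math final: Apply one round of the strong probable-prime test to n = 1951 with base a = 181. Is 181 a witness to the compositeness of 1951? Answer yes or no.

n − 1 = 1950 = 2^1 · 975, so s = 1 and d = 975.
x_0 = 181^975 mod 1951 = 1950.
x_0 = 1950 ≡ −1, so 181 is not a witness.

no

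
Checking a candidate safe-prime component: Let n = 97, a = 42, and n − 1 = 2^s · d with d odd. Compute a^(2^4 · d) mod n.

96

n − 1 = 96 = 2^5 · 3, so s = 5 and d = 3.
x_0 = 42^3 mod 97 = 77.
x_1 = 77^2 mod 97 = 12.
x_2 = 12^2 mod 97 = 47.
x_3 = 47^2 mod 97 = 75.
x_4 = 75^2 mod 97 = 96.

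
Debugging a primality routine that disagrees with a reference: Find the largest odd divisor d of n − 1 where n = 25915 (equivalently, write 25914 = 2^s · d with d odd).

12957

Halving: 25914 → 12957; 12957 is odd.
So 25914 = 2^1 · 12957.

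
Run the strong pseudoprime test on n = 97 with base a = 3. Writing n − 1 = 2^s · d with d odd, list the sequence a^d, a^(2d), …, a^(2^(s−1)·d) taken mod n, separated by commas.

27, 50, 75, 96, 1

n − 1 = 96 = 2^5 · 3, so s = 5 and d = 3.
x_0 = 3^3 mod 97 = 27.
x_1 = 27^2 mod 97 = 50.
x_2 = 50^2 mod 97 = 75.
x_3 = 75^2 mod 97 = 96.
x_4 = 96^2 mod 97 = 1.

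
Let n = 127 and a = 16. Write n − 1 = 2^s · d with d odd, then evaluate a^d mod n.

1

n − 1 = 126 = 2^1 · 63, so s = 1 and d = 63.
16^63 mod 127 = 1.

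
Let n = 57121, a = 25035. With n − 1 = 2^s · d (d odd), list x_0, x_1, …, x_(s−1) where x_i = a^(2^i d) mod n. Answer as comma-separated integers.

n − 1 = 57120 = 2^5 · 1785, so s = 5 and d = 1785.
x_0 = 25035^1785 mod 57121 = 56164.
x_1 = 56164^2 mod 57121 = 1913.
x_2 = 1913^2 mod 57121 = 3825.
x_3 = 3825^2 mod 57121 = 7649.
x_4 = 7649^2 mod 57121 = 15297.

56164, 1913, 3825, 7649, 15297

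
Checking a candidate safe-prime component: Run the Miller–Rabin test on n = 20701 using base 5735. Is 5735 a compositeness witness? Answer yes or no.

n − 1 = 20700 = 2^2 · 5175, so s = 2 and d = 5175.
x_0 = 5735^5175 mod 20701 = 20700.
x_0 = 20700 ≡ −1, so 5735 is not a witness.

no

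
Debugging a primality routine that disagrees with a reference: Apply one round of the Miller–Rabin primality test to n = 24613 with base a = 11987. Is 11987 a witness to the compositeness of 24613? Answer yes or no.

n − 1 = 24612 = 2^2 · 6153, so s = 2 and d = 6153.
By repeated squaring, 11987^6153 ≡ 14365 (mod 24613).
x_0 = 11987^6153 mod 24613 = 14365.
x_0 is neither 1 nor 24612, so continue squaring.
x_1 = 14365^2 mod 24613 = 22446.
Reached i = s−1 = 1 without hitting −1: 11987 is a Miller–Rabin witness and 24613 is composite.

yes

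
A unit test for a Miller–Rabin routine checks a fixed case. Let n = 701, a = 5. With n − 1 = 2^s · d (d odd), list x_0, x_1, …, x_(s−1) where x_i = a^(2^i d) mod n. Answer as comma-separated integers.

n − 1 = 700 = 2^2 · 175, so s = 2 and d = 175.
x_0 = 5^175 mod 701 = 700.
x_1 = 700^2 mod 701 = 1.

700, 1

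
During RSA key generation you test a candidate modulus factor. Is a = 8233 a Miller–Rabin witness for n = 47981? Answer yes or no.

no

n − 1 = 47980 = 2^2 · 11995, so s = 2 and d = 11995.
x_0 = 8233^11995 mod 47981 = 15405.
x_0 is neither 1 nor 47980, so continue squaring.
x_1 = 15405^2 mod 47981 = 47980.
x_1 ≡ −1, so 8233 is not a witness.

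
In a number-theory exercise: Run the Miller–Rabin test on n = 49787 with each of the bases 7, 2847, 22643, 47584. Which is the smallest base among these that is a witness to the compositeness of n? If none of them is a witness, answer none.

none

n − 1 = 49786 = 2^1 · 24893, so s = 1 and d = 24893.
Base 7: x_0 = 7^24893 mod 49787 = 1. x_0 = 1, so 7 is not a witness.
Base 2847: x_0 = 2847^24893 mod 49787 = 1. x_0 = 1, so 2847 is not a witness.
Base 22643: x_0 = 22643^24893 mod 49787 = 1. x_0 = 1, so 22643 is not a witness.
Base 47584: x_0 = 47584^24893 mod 49787 = 1. x_0 = 1, so 47584 is not a witness.
No listed base is a witness for 49787.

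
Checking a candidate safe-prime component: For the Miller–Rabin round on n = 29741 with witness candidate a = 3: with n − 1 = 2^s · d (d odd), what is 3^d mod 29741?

22568

n − 1 = 29740 = 2^2 · 7435, so s = 2 and d = 7435.
3^7435 mod 29741 = 22568.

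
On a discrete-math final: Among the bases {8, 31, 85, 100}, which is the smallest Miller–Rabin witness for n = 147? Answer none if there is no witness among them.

8

n − 1 = 146 = 2^1 · 73, so s = 1 and d = 73.
Base 8: x_0 = 8^73 mod 147 = 71. x_0 ∉ {1, 146} and s = 1, so 8 is a Miller–Rabin witness and 147 is composite.
Base 31: x_0 = 31^73 mod 147 = 31. x_0 ∉ {1, 146} and s = 1, so 31 is a Miller–Rabin witness and 147 is composite.
Base 85: x_0 = 85^73 mod 147 = 106. x_0 ∉ {1, 146} and s = 1, so 85 is a Miller–Rabin witness and 147 is composite.
Base 100: x_0 = 100^73 mod 147 = 142. x_0 ∉ {1, 146} and s = 1, so 100 is a Miller–Rabin witness and 147 is composite.
The smallest witness among the given bases is 8.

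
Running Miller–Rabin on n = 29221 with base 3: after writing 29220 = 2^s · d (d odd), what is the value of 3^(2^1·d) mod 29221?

1

n − 1 = 29220 = 2^2 · 7305, so s = 2 and d = 7305.
Repeated squaring mod 29221: 3^1 ≡ 3, 3^2 ≡ 9, 3^4 ≡ 81, 3^8 ≡ 6561, 3^16 ≡ 4188, 3^32 ≡ 6744, 3^64 ≡ 13660, 3^128 ≡ 19515, 3^256 ≡ 27153, 3^512 ≡ 10358, 3^1024 ≡ 17873, 3^2048 ≡ 157, 3^4096 ≡ 24649.
7305 = 4096 + 2048 + 1024 + 128 + 8 + 1, so 3^7305 ≡ 24649·157·17873·19515·6561·3 ≡ 1 (mod 29221).
x_0 = 1.
x_1 = 1^2 mod 29221 = 1.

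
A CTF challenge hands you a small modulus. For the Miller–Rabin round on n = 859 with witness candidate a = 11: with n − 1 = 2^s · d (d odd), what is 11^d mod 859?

n − 1 = 858 = 2^1 · 429, so s = 1 and d = 429.
11^429 mod 859 = 858.

858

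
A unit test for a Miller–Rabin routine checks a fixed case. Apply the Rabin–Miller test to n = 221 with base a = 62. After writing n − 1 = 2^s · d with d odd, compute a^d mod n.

n − 1 = 220 = 2^2 · 55, so s = 2 and d = 55.
62^55 mod 221 = 88.

88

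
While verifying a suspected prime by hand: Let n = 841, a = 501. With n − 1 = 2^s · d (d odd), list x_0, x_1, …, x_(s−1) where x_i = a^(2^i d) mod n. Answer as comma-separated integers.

447, 492, 697

n − 1 = 840 = 2^3 · 105, so s = 3 and d = 105.
x_0 = 501^105 mod 841 = 447.
x_1 = 447^2 mod 841 = 492.
x_2 = 492^2 mod 841 = 697.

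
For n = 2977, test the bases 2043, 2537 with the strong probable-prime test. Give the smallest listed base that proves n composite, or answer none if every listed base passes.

n − 1 = 2976 = 2^5 · 93, so s = 5 and d = 93.
Base 2043: x_0 = 2043^93 mod 2977 = 2397. x_0 is neither 1 nor 2976, so continue squaring. x_1 = 2397^2 mod 2977 = 2976. x_1 ≡ −1, so 2043 is not a witness.
Base 2537: x_0 = 2537^93 mod 2977 = 122. x_0 is neither 1 nor 2976, so continue squaring. x_1 = 122^2 mod 2977 = 2976. x_1 ≡ −1, so 2537 is not a witness.
No listed base is a witness for 2977.

none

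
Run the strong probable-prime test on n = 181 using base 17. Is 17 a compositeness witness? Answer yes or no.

n − 1 = 180 = 2^2 · 45, so s = 2 and d = 45.
x_0 = 17^45 mod 181 = 19.
x_0 is neither 1 nor 180, so continue squaring.
x_1 = 19^2 mod 181 = 180.
x_1 ≡ −1, so 17 is not a witness.

no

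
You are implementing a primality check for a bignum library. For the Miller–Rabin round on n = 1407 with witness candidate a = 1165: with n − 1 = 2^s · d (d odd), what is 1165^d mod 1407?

n − 1 = 1406 = 2^1 · 703, so s = 1 and d = 703.
By repeated squaring, 1165^703 ≡ 808 (mod 1407).

808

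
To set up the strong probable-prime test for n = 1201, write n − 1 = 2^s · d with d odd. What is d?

Halving: 1200 → 600 → 300 → 150 → 75; 75 is odd.
So 1200 = 2^4 · 75.

75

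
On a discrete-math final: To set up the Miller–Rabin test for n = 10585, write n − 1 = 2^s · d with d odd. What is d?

Halving: 10584 → 5292 → 2646 → 1323; 1323 is odd.
So 10584 = 2^3 · 1323.

1323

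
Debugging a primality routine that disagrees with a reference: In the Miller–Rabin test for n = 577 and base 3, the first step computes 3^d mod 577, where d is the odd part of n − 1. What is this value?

65

n − 1 = 576 = 2^6 · 9, so s = 6 and d = 9.
3^9 mod 577 = 65.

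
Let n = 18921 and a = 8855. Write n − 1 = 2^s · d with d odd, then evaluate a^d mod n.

n − 1 = 18920 = 2^3 · 2365, so s = 3 and d = 2365.
By repeated squaring, 8855^2365 ≡ 1736 (mod 18921).

1736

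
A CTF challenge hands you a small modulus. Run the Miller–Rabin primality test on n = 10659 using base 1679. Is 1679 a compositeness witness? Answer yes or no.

n − 1 = 10658 = 2^1 · 5329, so s = 1 and d = 5329.
x_0 = 1679^5329 mod 10659 = 2648.
x_0 ∉ {1, 10658} and s = 1, so 1679 is a Miller–Rabin witness and 10659 is composite.

yes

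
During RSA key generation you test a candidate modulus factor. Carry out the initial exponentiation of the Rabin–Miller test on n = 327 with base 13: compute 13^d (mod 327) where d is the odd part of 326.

205

n − 1 = 326 = 2^1 · 163, so s = 1 and d = 163.
Repeated squaring mod 327: 13^1 ≡ 13, 13^2 ≡ 169, 13^4 ≡ 112, 13^8 ≡ 118, 13^16 ≡ 190, 13^32 ≡ 130, 13^64 ≡ 223, 13^128 ≡ 25.
163 = 128 + 32 + 2 + 1, so 13^163 ≡ 25·130·169·13 ≡ 205 (mod 327).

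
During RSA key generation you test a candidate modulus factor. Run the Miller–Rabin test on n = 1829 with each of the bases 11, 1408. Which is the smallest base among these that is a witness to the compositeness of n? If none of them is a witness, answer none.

n − 1 = 1828 = 2^2 · 457, so s = 2 and d = 457.
Base 11: x_0 = 11^457 mod 1829 = 974. x_0 is neither 1 nor 1828, so continue squaring. x_1 = 974^2 mod 1829 = 1254. Reached i = s−1 = 1 without hitting −1: 11 is a Miller–Rabin witness and 1829 is composite.
Base 1408: x_0 = 1408^457 mod 1829 = 1200. x_0 is neither 1 nor 1828, so continue squaring. x_1 = 1200^2 mod 1829 = 577. Reached i = s−1 = 1 without hitting −1: 1408 is a Miller–Rabin witness and 1829 is composite.
The smallest witness among the given bases is 11.

11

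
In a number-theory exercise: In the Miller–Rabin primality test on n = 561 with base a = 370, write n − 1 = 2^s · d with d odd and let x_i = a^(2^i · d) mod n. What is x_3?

n − 1 = 560 = 2^4 · 35, so s = 4 and d = 35.
x_0 = 370^35 mod 561 = 208.
x_1 = 208^2 mod 561 = 67.
x_2 = 67^2 mod 561 = 1.
x_3 = 1^2 mod 561 = 1.

1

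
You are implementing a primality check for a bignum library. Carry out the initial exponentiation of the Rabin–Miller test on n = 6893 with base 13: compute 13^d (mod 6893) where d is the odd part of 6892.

257

n − 1 = 6892 = 2^2 · 1723, so s = 2 and d = 1723.
13^1723 mod 6893 = 257.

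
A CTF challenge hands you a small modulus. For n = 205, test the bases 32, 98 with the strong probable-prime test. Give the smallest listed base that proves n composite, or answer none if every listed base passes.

n − 1 = 204 = 2^2 · 51, so s = 2 and d = 51.
Base 32: x_0 = 32^51 mod 205 = 173. x_0 is neither 1 nor 204, so continue squaring. x_1 = 173^2 mod 205 = 204. x_1 ≡ −1, so 32 is not a witness.
Base 98: x_0 = 98^51 mod 205 = 57. x_0 is neither 1 nor 204, so continue squaring. x_1 = 57^2 mod 205 = 174. Reached i = s−1 = 1 without hitting −1: 98 is a Miller–Rabin witness and 205 is composite.
The smallest witness among the given bases is 98.

98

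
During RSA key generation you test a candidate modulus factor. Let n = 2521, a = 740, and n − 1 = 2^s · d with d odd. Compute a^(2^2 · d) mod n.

2520

n − 1 = 2520 = 2^3 · 315, so s = 3 and d = 315.
x_0 = 740^315 mod 2521 = 159.
x_1 = 159^2 mod 2521 = 71.
x_2 = 71^2 mod 2521 = 2520.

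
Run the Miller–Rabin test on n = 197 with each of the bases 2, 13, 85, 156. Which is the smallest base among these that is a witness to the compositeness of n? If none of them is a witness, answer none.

n − 1 = 196 = 2^2 · 49, so s = 2 and d = 49.
Base 2: x_0 = 2^49 mod 197 = 183. x_0 is neither 1 nor 196, so continue squaring. x_1 = 183^2 mod 197 = 196. x_1 ≡ −1, so 2 is not a witness.
Base 13: x_0 = 13^49 mod 197 = 183. x_0 is neither 1 nor 196, so continue squaring. x_1 = 183^2 mod 197 = 196. x_1 ≡ −1, so 13 is not a witness.
Base 85: x_0 = 85^49 mod 197 = 1. x_0 = 1, so 85 is not a witness.
Base 156: x_0 = 156^49 mod 197 = 1. x_0 = 1, so 156 is not a witness.
No listed base is a witness for 197.

none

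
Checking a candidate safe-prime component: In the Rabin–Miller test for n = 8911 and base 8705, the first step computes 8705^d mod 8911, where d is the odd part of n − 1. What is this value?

n − 1 = 8910 = 2^1 · 4455, so s = 1 and d = 4455.
8705^4455 mod 8911 = 6098.

6098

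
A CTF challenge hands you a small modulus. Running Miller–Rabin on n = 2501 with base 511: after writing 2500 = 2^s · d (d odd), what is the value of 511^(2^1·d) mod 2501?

975

n − 1 = 2500 = 2^2 · 625, so s = 2 and d = 625.
Repeated squaring mod 2501: 511^1 ≡ 511, 511^2 ≡ 1017, 511^4 ≡ 1376, 511^8 ≡ 119, 511^16 ≡ 1656, 511^32 ≡ 1240, 511^64 ≡ 1986, 511^128 ≡ 119, 511^256 ≡ 1656, 511^512 ≡ 1240.
625 = 512 + 64 + 32 + 16 + 1, so 511^625 ≡ 1240·1986·1240·1656·511 ≡ 1941 (mod 2501).
x_0 = 1941.
x_1 = 1941^2 mod 2501 = 975.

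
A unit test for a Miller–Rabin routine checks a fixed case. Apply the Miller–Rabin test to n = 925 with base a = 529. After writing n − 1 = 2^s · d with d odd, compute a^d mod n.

n − 1 = 924 = 2^2 · 231, so s = 2 and d = 231.
529^231 mod 925 = 554.

554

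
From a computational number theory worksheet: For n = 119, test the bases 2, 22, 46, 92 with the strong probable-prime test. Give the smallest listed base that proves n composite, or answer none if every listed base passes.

n − 1 = 118 = 2^1 · 59, so s = 1 and d = 59.
Base 2: x_0 = 2^59 mod 119 = 25. x_0 ∉ {1, 118} and s = 1, so 2 is a Miller–Rabin witness and 119 is composite.
Base 22: x_0 = 22^59 mod 119 = 113. x_0 ∉ {1, 118} and s = 1, so 22 is a Miller–Rabin witness and 119 is composite.
Base 46: x_0 = 46^59 mod 119 = 23. x_0 ∉ {1, 118} and s = 1, so 46 is a Miller–Rabin witness and 119 is composite.
Base 92: x_0 = 92^59 mod 119 = 99. x_0 ∉ {1, 118} and s = 1, so 92 is a Miller–Rabin witness and 119 is composite.
The smallest witness among the given bases is 2.

2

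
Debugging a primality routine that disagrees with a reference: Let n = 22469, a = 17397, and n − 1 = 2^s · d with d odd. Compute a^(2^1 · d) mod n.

n − 1 = 22468 = 2^2 · 5617, so s = 2 and d = 5617.
By repeated squaring, 17397^5617 ≡ 1 (mod 22469).
x_0 = 1.
x_1 = 1^2 mod 22469 = 1.

1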